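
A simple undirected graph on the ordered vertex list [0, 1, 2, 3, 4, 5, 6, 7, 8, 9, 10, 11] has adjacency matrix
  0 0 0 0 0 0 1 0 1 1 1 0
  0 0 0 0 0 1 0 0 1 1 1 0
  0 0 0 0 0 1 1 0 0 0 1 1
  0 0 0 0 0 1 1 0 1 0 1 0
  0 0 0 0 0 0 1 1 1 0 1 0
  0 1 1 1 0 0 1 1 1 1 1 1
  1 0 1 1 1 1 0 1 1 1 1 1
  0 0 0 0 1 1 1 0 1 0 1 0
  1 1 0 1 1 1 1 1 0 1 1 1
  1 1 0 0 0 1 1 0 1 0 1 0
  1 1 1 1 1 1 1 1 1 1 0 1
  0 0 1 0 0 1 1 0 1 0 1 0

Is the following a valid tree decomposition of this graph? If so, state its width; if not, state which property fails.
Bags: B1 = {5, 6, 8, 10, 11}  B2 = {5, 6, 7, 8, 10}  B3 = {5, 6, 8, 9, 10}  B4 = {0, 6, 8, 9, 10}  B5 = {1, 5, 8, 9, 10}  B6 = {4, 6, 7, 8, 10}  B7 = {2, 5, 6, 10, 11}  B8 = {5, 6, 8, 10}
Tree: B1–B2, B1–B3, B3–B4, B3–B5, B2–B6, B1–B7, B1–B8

A tree decomposition must satisfy three properties: every vertex lies in some bag; for every edge, both endpoints lie together in some bag; and for every vertex, the bags containing it form a connected subtree. Here vertex 3 appears in no bag, so the decomposition is invalid.

No — vertex 3 appears in no bag.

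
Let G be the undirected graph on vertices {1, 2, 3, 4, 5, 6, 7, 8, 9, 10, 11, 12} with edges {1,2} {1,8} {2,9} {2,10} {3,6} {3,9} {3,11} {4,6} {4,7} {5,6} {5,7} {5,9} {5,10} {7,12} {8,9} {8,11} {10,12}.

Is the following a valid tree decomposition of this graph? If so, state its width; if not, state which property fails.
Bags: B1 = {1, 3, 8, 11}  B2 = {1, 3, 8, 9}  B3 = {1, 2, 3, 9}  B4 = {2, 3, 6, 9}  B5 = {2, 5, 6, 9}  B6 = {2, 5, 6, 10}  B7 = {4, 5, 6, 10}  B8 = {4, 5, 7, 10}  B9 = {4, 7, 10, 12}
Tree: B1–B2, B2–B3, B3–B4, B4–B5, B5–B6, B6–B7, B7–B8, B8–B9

Yes; width 3.

Vertex coverage: the bags together contain {1, 2, 3, 4, 5, 6, 7, 8, 9, 10, 11, 12}, the full vertex set. Edge coverage: each edge of G has both endpoints in at least one bag. Running intersection: for every vertex, the bags containing it form a connected subtree. All three properties hold, so this is a valid tree decomposition of width max|bag| − 1 = 3, and hence tw(G) ≤ 3.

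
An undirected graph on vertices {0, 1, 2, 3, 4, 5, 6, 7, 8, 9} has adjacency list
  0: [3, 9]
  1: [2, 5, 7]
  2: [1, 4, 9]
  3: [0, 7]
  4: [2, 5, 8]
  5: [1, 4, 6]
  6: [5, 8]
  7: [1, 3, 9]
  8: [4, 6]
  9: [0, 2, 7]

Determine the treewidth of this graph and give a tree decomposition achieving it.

Each bag holds 3 vertices, so the decomposition has width 2, which upper-bounds the treewidth. Since 8–6–5–4–8 is a cycle in G, G is not acyclic. Forests are exactly the graphs of treewidth ≤ 1, so tw(G) ≥ 2. The upper and lower bounds meet at 2, so that is the treewidth.

Treewidth 2.
Bags: B1 = {4, 6, 8}  B2 = {4, 5, 6}  B3 = {2, 4, 5}  B4 = {1, 2, 5}  B5 = {1, 2, 9}  B6 = {1, 7, 9}  B7 = {0, 7, 9}  B8 = {0, 3, 7}
Tree: B1–B2, B2–B3, B3–B4, B4–B5, B5–B6, B6–B7, B7–B8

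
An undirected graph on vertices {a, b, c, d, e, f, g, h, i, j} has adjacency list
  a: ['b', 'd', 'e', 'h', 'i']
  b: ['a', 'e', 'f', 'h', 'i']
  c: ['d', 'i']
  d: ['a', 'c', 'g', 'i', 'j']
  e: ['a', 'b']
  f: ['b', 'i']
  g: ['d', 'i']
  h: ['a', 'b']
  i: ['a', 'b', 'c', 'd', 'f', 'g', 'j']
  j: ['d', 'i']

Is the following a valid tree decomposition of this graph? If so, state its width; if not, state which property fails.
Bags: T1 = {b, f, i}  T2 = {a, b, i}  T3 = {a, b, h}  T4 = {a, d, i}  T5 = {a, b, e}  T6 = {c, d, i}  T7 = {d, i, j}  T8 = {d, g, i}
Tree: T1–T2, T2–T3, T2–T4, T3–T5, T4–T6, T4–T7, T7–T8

Yes; width 2.

Vertex coverage: the bags together contain {a, b, c, d, e, f, g, h, i, j}, the full vertex set. Edge coverage: each edge of G has both endpoints in at least one bag. Running intersection: for every vertex, the bags containing it form a connected subtree. All three properties hold, so this is a valid tree decomposition of width max|bag| − 1 = 2, and hence tw(G) ≤ 2.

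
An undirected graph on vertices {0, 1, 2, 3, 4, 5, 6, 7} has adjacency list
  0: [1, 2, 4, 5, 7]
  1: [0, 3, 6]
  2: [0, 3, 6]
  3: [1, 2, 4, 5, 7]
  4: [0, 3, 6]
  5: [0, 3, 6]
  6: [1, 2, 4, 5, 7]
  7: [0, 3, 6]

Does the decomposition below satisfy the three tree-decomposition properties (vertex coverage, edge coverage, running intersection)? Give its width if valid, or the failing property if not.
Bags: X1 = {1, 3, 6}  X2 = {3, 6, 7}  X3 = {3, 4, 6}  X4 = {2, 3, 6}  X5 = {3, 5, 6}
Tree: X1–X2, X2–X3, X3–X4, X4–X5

A tree decomposition must satisfy three properties: every vertex lies in some bag; for every edge, both endpoints lie together in some bag; and for every vertex, the bags containing it form a connected subtree. Here vertex 0 appears in no bag, so the decomposition is invalid.

No — vertex 0 appears in no bag.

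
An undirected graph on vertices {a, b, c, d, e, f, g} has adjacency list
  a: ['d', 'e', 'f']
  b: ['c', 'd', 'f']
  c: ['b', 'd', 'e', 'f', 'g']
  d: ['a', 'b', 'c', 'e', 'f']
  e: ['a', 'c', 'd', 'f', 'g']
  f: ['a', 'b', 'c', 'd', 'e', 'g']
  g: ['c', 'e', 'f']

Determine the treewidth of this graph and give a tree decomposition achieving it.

The largest bag has 4 vertices, giving width 3; this decomposition certifies tw(G) ≤ 3. Conversely, {c, d, e, f} is a clique of size 4, and the vertices of any clique must share a bag in every tree decomposition; so some bag has ≥ 4 vertices and tw(G) ≥ 3. Therefore the treewidth is 3.

Treewidth 3.
One such decomposition:
Bags: B1 = {c, d, e, f}  B2 = {c, e, f, g}  B3 = {b, c, d, f}  B4 = {a, d, e, f}
Tree: B1–B2, B1–B3, B1–B4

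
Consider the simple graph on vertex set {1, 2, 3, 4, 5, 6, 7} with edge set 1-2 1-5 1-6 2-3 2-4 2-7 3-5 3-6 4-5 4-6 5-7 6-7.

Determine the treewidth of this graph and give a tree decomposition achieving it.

The largest bag has 4 vertices, giving width 3; this decomposition certifies tw(G) ≤ 3. For the lower bound: the 4 vertex sets {3,5}, {1,6}, {2}, {4} are disjoint, each induces a connected subgraph, and every pair is joined by at least one edge of G. Contracting each set to a single vertex therefore yields K_{4} as a minor, and since treewidth is minor-monotone, tw(G) ≥ tw(K_{4}) = 3. Hence tw(G) = 3 exactly.

Treewidth 3.
Bags: B1 = {2, 3, 5, 6}  B2 = {1, 2, 5, 6}  B3 = {2, 4, 5, 6}  B4 = {2, 5, 6, 7}
Tree: B1–B2, B2–B3, B3–B4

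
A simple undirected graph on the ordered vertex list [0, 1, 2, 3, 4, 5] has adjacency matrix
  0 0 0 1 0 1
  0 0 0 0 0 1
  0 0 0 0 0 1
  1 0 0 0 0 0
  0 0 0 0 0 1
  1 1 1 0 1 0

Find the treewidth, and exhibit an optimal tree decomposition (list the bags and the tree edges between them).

Treewidth 1.
One optimal decomposition is:
Bags: B1 = {0, 5}  B2 = {1, 5}  B3 = {0, 3}  B4 = {2, 5}  B5 = {4, 5}
Tree: B1–B2, B1–B3, B1–B4, B1–B5

Every bag has size at most 2, so the width is 2 − 1 = 1 and tw(G) ≤ 1. Any graph with an edge has treewidth ≥ 1, and G has the edge 5–0. Combining the bounds, tw(G) = 1.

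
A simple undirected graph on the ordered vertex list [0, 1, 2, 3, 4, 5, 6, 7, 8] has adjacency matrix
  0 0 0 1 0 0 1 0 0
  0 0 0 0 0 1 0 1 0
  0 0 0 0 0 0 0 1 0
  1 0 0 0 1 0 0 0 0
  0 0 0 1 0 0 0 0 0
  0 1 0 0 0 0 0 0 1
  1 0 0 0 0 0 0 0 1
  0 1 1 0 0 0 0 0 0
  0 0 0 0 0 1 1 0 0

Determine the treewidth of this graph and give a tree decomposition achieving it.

The largest bag has 2 vertices, giving width 1; this decomposition certifies tw(G) ≤ 1. Since G has at least one edge (e.g. 2–7), it is not an edgeless graph, so tw(G) ≥ 1. The upper and lower bounds meet at 1, so that is the treewidth.

Treewidth 1.
One such decomposition:
Bags: B1 = {2, 7}  B2 = {1, 7}  B3 = {1, 5}  B4 = {5, 8}  B5 = {6, 8}  B6 = {0, 6}  B7 = {0, 3}  B8 = {3, 4}
Tree: B1–B2, B2–B3, B3–B4, B4–B5, B5–B6, B6–B7, B7–B8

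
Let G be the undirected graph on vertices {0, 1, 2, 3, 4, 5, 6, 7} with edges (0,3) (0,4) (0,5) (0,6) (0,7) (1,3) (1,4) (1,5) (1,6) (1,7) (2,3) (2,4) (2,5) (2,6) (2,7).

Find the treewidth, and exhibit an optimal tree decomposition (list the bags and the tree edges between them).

Every bag has size at most 4, so the width is 4 − 1 = 3 and tw(G) ≤ 3. For the lower bound: the 4 vertex sets {2,5}, {1,3}, {0}, {6} are disjoint, each induces a connected subgraph, and every pair is joined by at least one edge of G. Contracting each set to a single vertex therefore yields K_{4} as a minor, and since treewidth is minor-monotone, tw(G) ≥ tw(K_{4}) = 3. Combining the bounds, tw(G) = 3.

Treewidth 3.
Bags: B1 = {0, 1, 2, 5}  B2 = {0, 1, 2, 3}  B3 = {0, 1, 2, 6}  B4 = {0, 1, 2, 7}  B5 = {0, 1, 2, 4}
Tree: B1–B2, B2–B3, B3–B4, B4–B5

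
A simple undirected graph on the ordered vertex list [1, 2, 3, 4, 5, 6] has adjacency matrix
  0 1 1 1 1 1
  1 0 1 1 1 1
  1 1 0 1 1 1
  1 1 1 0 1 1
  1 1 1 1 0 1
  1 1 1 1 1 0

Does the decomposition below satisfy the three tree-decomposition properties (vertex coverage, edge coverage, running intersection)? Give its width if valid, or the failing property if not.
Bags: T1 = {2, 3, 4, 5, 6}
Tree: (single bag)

No — vertex 1 appears in no bag.

A tree decomposition must satisfy three properties: every vertex lies in some bag; for every edge, both endpoints lie together in some bag; and for every vertex, the bags containing it form a connected subtree. Here vertex 1 appears in no bag, so the decomposition is invalid.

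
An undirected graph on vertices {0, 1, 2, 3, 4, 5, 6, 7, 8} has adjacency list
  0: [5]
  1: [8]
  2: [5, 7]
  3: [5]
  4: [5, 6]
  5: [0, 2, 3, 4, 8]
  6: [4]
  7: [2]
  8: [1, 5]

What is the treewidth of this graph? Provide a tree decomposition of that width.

Treewidth 1.
One optimal decomposition is:
Bags: B1 = {4, 5}  B2 = {3, 5}  B3 = {5, 8}  B4 = {2, 5}  B5 = {2, 7}  B6 = {0, 5}  B7 = {4, 6}  B8 = {1, 8}
Tree: B1–B2, B1–B3, B2–B4, B4–B5, B3–B6, B1–B7, B3–B8

The largest bag has 2 vertices, giving width 1; this decomposition certifies tw(G) ≤ 1. Any graph with an edge has treewidth ≥ 1, and G has the edge 5–4. Hence tw(G) = 1 exactly.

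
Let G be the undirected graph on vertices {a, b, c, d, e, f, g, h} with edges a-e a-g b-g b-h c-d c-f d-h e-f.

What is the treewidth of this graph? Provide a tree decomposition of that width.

Treewidth 2.
One such decomposition:
Bags: B1 = {b, g, h}  B2 = {d, g, h}  B3 = {c, d, g}  B4 = {c, f, g}  B5 = {e, f, g}  B6 = {a, e, g}
Tree: B1–B2, B2–B3, B3–B4, B4–B5, B5–B6

The largest bag has 3 vertices, giving width 2; this decomposition certifies tw(G) ≤ 2. Since g–b–h–d–c–f–e–a–g is a cycle in G, G is not acyclic. Forests are exactly the graphs of treewidth ≤ 1, so tw(G) ≥ 2. Combining the bounds, tw(G) = 2.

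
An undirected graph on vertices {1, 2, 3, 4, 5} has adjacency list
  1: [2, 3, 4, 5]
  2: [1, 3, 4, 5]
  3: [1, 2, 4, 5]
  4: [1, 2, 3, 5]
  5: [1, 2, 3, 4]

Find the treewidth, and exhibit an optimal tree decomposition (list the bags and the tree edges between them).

Treewidth 4.
Bags: B1 = {1, 2, 3, 4, 5}
Tree: (single bag)

With just one bag of size 5, the width is 5 − 1 = 4, so tw(G) ≤ 4. Conversely, {1, 2, 3, 4, 5} is a clique of size 5, and the vertices of any clique must share a bag in every tree decomposition; so some bag has ≥ 5 vertices and tw(G) ≥ 4. Hence tw(G) = 4 exactly.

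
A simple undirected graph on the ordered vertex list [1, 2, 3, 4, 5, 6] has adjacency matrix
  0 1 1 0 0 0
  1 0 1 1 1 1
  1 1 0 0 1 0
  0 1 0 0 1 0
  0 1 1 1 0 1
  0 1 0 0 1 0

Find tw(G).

A width-2 tree decomposition is:
Bags: B1 = {2, 4, 5}  B2 = {2, 5, 6}  B3 = {2, 3, 5}  B4 = {1, 2, 3}
Tree: B1–B2, B1–B3, B3–B4
The largest bag has 3 vertices, giving width 2; this decomposition certifies tw(G) ≤ 2. On the other hand G contains the 3-clique {1, 2, 3}. A clique must lie in a single bag of any decomposition, so no decomposition can have width below 2. The upper and lower bounds meet at 2, so that is the treewidth.

2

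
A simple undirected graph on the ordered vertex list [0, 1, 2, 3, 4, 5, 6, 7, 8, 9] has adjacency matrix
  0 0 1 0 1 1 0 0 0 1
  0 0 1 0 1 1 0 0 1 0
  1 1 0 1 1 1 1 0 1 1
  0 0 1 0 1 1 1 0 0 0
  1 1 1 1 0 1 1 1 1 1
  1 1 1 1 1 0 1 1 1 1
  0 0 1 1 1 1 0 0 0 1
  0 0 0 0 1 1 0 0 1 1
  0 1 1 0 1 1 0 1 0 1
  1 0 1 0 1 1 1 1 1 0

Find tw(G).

A width-4 tree decomposition is:
Bags: B1 = {2, 4, 5, 8, 9}  B2 = {0, 2, 4, 5, 9}  B3 = {2, 4, 5, 6, 9}  B4 = {1, 2, 4, 5, 8}  B5 = {2, 3, 4, 5, 6}  B6 = {4, 5, 7, 8, 9}
Tree: B1–B2, B2–B3, B1–B4, B3–B5, B1–B6
Each bag holds 5 vertices, so the decomposition has width 4, which upper-bounds the treewidth. On the other hand G contains the 5-clique {1, 2, 4, 5, 8}. A clique must lie in a single bag of any decomposition, so no decomposition can have width below 4. Hence tw(G) = 4 exactly.

4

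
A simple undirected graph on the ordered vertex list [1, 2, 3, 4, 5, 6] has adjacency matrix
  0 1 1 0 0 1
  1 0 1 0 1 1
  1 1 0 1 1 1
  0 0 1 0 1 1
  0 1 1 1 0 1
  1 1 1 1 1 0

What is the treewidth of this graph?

3

A width-3 tree decomposition is:
Bags: B1 = {2, 3, 5, 6}  B2 = {3, 4, 5, 6}  B3 = {1, 2, 3, 6}
Tree: B1–B2, B1–B3
Every bag has size at most 4, so the width is 4 − 1 = 3 and tw(G) ≤ 3. On the other hand G contains the 4-clique {1, 2, 3, 6}. A clique must lie in a single bag of any decomposition, so no decomposition can have width below 3. The upper and lower bounds meet at 3, so that is the treewidth.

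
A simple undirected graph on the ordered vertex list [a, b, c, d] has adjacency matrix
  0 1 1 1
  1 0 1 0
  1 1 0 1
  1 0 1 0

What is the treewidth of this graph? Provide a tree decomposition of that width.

Treewidth 2.
One optimal decomposition is:
Bags: B1 = {a, b, c}  B2 = {a, c, d}
Tree: B1–B2

Each bag holds 3 vertices, so the decomposition has width 2, which upper-bounds the treewidth. Conversely, {a, c, d} is a clique of size 3, and the vertices of any clique must share a bag in every tree decomposition; so some bag has ≥ 3 vertices and tw(G) ≥ 2. Combining the bounds, tw(G) = 2.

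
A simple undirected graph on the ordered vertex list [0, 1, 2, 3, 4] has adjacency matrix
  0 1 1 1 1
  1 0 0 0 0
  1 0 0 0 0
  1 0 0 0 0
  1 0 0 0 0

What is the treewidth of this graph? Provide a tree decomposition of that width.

Treewidth 1.
Bags: B1 = {0, 1}  B2 = {0, 3}  B3 = {0, 4}  B4 = {0, 2}
Tree: B1–B2, B1–B3, B2–B4

The largest bag has 2 vertices, giving width 1; this decomposition certifies tw(G) ≤ 1. Since G has at least one edge (e.g. 1–0), it is not an edgeless graph, so tw(G) ≥ 1. Combining the bounds, tw(G) = 1.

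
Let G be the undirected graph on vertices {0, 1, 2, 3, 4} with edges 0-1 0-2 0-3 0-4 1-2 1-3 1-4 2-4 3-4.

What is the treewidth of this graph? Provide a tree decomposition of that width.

Every bag has size at most 4, so the width is 4 − 1 = 3 and tw(G) ≤ 3. For the lower bound, the 4 vertices {0, 1, 2, 4} are pairwise adjacent, and any tree decomposition puts a clique entirely inside one bag — forcing width ≥ 3. Combining the bounds, tw(G) = 3.

Treewidth 3.
One optimal decomposition is:
Bags: B1 = {0, 1, 2, 4}  B2 = {0, 1, 3, 4}
Tree: B1–B2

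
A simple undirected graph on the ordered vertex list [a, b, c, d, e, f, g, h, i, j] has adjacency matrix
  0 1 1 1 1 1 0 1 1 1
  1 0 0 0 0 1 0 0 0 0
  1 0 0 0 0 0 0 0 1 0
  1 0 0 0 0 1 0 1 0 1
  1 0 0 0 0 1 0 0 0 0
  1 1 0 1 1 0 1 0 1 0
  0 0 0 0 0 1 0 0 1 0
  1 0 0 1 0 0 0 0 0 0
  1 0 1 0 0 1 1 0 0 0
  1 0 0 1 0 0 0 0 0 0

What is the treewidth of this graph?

A width-2 tree decomposition is:
Bags: B1 = {a, f, i}  B2 = {a, d, f}  B3 = {a, e, f}  B4 = {a, b, f}  B5 = {a, c, i}  B6 = {a, d, j}  B7 = {f, g, i}  B8 = {a, d, h}
Tree: B1–B2, B1–B3, B3–B4, B1–B5, B2–B6, B1–B7, B6–B8
Each bag holds 3 vertices, so the decomposition has width 2, which upper-bounds the treewidth. Conversely, {f, g, i} is a clique of size 3, and the vertices of any clique must share a bag in every tree decomposition; so some bag has ≥ 3 vertices and tw(G) ≥ 2. Hence tw(G) = 2 exactly.

2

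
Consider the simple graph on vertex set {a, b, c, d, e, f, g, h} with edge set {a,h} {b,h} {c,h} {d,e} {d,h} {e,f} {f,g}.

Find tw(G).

A width-1 tree decomposition is:
Bags: B1 = {d, h}  B2 = {c, h}  B3 = {d, e}  B4 = {a, h}  B5 = {b, h}  B6 = {e, f}  B7 = {f, g}
Tree: B1–B2, B1–B3, B2–B4, B4–B5, B3–B6, B6–B7
Each bag holds 2 vertices, so the decomposition has width 1, which upper-bounds the treewidth. G has an edge, so its treewidth is at least 1. Therefore the treewidth is 1.

1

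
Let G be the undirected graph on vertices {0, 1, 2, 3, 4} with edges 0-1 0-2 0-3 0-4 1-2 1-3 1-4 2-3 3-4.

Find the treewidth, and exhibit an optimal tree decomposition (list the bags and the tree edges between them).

Treewidth 3.
Bags: B1 = {0, 1, 2, 3}  B2 = {0, 1, 3, 4}
Tree: B1–B2

Each bag holds 4 vertices, so the decomposition has width 3, which upper-bounds the treewidth. On the other hand G contains the 4-clique {0, 1, 2, 3}. A clique must lie in a single bag of any decomposition, so no decomposition can have width below 3. The upper and lower bounds meet at 3, so that is the treewidth.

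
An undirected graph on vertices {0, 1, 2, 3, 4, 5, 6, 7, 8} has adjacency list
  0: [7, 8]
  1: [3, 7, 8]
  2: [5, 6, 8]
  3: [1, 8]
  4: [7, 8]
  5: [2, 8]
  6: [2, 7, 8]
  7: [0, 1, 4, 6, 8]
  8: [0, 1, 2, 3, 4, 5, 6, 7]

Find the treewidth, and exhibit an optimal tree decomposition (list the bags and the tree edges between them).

Treewidth 2.
One such decomposition:
Bags: B1 = {4, 7, 8}  B2 = {1, 7, 8}  B3 = {0, 7, 8}  B4 = {6, 7, 8}  B5 = {2, 6, 8}  B6 = {1, 3, 8}  B7 = {2, 5, 8}
Tree: B1–B2, B1–B3, B1–B4, B4–B5, B2–B6, B5–B7

Every bag has size at most 3, so the width is 3 − 1 = 2 and tw(G) ≤ 2. For the lower bound, the 3 vertices {2, 5, 8} are pairwise adjacent, and any tree decomposition puts a clique entirely inside one bag — forcing width ≥ 2. Therefore the treewidth is 2.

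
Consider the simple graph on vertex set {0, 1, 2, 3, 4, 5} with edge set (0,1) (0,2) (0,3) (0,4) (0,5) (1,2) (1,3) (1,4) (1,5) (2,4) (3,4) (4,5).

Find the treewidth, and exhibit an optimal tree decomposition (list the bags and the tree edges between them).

The largest bag has 4 vertices, giving width 3; this decomposition certifies tw(G) ≤ 3. For the lower bound, the 4 vertices {0, 1, 2, 4} are pairwise adjacent, and any tree decomposition puts a clique entirely inside one bag — forcing width ≥ 3. Therefore the treewidth is 3.

Treewidth 3.
One optimal decomposition is:
Bags: B1 = {0, 1, 3, 4}  B2 = {0, 1, 2, 4}  B3 = {0, 1, 4, 5}
Tree: B1–B2, B2–B3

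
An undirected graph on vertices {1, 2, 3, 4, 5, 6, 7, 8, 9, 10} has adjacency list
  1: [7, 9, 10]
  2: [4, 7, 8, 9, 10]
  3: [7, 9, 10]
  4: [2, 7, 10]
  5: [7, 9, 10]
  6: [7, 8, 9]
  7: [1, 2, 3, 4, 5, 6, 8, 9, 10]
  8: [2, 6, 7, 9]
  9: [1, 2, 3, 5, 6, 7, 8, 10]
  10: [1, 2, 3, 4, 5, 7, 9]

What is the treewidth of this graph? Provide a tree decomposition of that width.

Treewidth 3.
Bags: B1 = {2, 7, 9, 10}  B2 = {2, 4, 7, 10}  B3 = {3, 7, 9, 10}  B4 = {5, 7, 9, 10}  B5 = {2, 7, 8, 9}  B6 = {6, 7, 8, 9}  B7 = {1, 7, 9, 10}
Tree: B1–B2, B1–B3, B1–B4, B1–B5, B5–B6, B4–B7

The largest bag has 4 vertices, giving width 3; this decomposition certifies tw(G) ≤ 3. On the other hand G contains the 4-clique {2, 7, 8, 9}. A clique must lie in a single bag of any decomposition, so no decomposition can have width below 3. Combining the bounds, tw(G) = 3.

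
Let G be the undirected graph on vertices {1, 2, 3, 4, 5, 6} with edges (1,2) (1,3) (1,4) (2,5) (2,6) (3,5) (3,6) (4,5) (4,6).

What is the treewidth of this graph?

A width-3 tree decomposition is:
Bags: B1 = {2, 3, 4, 6}  B2 = {1, 2, 3, 4}  B3 = {2, 3, 4, 5}
Tree: B1–B2, B2–B3
Each bag holds 4 vertices, so the decomposition has width 3, which upper-bounds the treewidth. For the lower bound: the 4 vertex sets {2,6}, {1,3}, {4}, {5} are disjoint, each induces a connected subgraph, and every pair is joined by at least one edge of G. Contracting each set to a single vertex therefore yields K_{4} as a minor, and since treewidth is minor-monotone, tw(G) ≥ tw(K_{4}) = 3. Hence tw(G) = 3 exactly.

3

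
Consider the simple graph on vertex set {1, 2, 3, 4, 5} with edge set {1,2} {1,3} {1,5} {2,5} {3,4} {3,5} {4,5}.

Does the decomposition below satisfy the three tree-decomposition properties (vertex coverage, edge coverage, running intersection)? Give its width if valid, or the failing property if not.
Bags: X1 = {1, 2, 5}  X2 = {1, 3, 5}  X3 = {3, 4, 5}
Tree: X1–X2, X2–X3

Yes; width 2.

Every vertex of G appears in some bag (union = {1, 2, 3, 4, 5}); every edge is covered by a bag; and for each vertex v the set of bags containing v is connected in the bag tree. The decomposition is therefore valid. The largest bag has 3 vertices, so the width is 2.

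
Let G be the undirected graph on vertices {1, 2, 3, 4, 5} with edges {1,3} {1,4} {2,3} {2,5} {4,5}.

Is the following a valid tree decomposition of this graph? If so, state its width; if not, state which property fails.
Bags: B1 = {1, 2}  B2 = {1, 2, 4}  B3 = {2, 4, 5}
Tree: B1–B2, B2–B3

No — vertex 3 appears in no bag.

A tree decomposition must satisfy three properties: every vertex lies in some bag; for every edge, both endpoints lie together in some bag; and for every vertex, the bags containing it form a connected subtree. Here vertex 3 appears in no bag, so the decomposition is invalid.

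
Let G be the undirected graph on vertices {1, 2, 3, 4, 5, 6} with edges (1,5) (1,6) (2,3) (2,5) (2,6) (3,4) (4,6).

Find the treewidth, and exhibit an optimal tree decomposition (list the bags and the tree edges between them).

The largest bag has 3 vertices, giving width 2; this decomposition certifies tw(G) ≤ 2. For the lower bound, G contains the cycle 3–4–6–2–3, so G is not a forest; only forests have treewidth ≤ 1, hence tw(G) ≥ 2. The upper and lower bounds meet at 2, so that is the treewidth.

Treewidth 2.
One such decomposition:
Bags: B1 = {2, 3, 4}  B2 = {2, 4, 6}  B3 = {2, 5, 6}  B4 = {1, 5, 6}
Tree: B1–B2, B2–B3, B3–B4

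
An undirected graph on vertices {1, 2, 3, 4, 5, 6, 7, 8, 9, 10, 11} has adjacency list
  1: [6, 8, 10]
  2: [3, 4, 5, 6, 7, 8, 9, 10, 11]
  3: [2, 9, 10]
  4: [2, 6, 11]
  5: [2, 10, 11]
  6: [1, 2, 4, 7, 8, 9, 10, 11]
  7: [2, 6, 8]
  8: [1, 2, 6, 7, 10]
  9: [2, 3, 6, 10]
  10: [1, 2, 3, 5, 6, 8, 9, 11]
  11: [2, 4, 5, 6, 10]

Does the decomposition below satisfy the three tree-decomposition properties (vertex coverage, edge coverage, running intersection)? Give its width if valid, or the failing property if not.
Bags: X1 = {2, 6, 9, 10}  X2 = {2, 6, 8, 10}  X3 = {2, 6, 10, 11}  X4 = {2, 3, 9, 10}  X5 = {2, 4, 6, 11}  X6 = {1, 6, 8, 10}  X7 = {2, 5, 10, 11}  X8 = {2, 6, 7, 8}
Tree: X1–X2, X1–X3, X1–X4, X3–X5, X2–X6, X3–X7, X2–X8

Yes; width 3.

Vertex coverage: the bags together contain {1, 2, 3, 4, 5, 6, 7, 8, 9, 10, 11}, the full vertex set. Edge coverage: each edge of G has both endpoints in at least one bag. Running intersection: for every vertex, the bags containing it form a connected subtree. All three properties hold, so this is a valid tree decomposition of width max|bag| − 1 = 3, and hence tw(G) ≤ 3.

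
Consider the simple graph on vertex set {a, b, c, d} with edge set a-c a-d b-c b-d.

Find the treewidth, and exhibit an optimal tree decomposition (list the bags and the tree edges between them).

Treewidth 2.
One optimal decomposition is:
Bags: B1 = {a, b, c}  B2 = {a, b, d}
Tree: B1–B2

Each bag holds 3 vertices, so the decomposition has width 2, which upper-bounds the treewidth. The edges b–c–a–d–b form a cycle, so G is not a tree and its treewidth is at least 2. Therefore the treewidth is 2.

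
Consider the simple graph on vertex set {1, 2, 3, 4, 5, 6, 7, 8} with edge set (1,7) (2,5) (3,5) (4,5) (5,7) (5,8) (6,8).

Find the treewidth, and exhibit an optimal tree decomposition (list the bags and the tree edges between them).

Every bag has size at most 2, so the width is 2 − 1 = 1 and tw(G) ≤ 1. Any graph with an edge has treewidth ≥ 1, and G has the edge 5–4. Combining the bounds, tw(G) = 1.

Treewidth 1.
One optimal decomposition is:
Bags: B1 = {4, 5}  B2 = {2, 5}  B3 = {5, 8}  B4 = {5, 7}  B5 = {1, 7}  B6 = {6, 8}  B7 = {3, 5}
Tree: B1–B2, B2–B3, B2–B4, B4–B5, B3–B6, B4–B7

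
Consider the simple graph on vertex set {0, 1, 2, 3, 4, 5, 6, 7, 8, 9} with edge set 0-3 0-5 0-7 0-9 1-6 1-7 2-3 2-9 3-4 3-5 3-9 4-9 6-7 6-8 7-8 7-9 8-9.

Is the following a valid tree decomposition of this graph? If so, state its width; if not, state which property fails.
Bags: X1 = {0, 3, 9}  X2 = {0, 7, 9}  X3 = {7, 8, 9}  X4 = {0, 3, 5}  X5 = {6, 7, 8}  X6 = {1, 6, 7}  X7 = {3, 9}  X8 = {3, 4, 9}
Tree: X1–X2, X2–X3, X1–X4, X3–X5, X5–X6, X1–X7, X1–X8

A tree decomposition must satisfy three properties: every vertex lies in some bag; for every edge, both endpoints lie together in some bag; and for every vertex, the bags containing it form a connected subtree. Here vertex 2 appears in no bag, so the decomposition is invalid.

No — vertex 2 appears in no bag.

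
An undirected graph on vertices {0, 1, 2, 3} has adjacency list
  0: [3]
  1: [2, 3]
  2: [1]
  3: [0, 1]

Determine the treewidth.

1

A width-1 tree decomposition is:
Bags: B1 = {1, 2}  B2 = {1, 3}  B3 = {0, 3}
Tree: B1–B2, B2–B3
The largest bag has 2 vertices, giving width 1; this decomposition certifies tw(G) ≤ 1. G has an edge, so its treewidth is at least 1. Combining the bounds, tw(G) = 1.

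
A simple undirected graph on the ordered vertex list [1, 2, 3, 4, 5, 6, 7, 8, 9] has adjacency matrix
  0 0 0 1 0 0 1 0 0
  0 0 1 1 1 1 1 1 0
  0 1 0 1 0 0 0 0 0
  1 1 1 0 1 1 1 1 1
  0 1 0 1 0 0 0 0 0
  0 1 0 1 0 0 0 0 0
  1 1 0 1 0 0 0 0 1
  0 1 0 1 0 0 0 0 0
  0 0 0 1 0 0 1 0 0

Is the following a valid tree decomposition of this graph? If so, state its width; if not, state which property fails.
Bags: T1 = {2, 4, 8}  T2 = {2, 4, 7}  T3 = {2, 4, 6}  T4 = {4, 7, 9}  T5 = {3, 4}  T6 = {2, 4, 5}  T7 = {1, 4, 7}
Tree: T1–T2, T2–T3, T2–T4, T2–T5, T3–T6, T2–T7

No — edge (2,3) lies in no bag.

A tree decomposition must satisfy three properties: every vertex lies in some bag; for every edge, both endpoints lie together in some bag; and for every vertex, the bags containing it form a connected subtree. Here edge (2,3) lies in no bag, so the decomposition is invalid.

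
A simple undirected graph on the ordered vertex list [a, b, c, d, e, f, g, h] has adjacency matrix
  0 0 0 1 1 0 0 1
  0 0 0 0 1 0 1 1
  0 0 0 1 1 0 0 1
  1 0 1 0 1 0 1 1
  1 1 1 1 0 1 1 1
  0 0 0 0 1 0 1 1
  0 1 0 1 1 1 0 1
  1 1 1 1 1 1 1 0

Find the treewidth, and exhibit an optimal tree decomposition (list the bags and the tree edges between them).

Each bag holds 4 vertices, so the decomposition has width 3, which upper-bounds the treewidth. On the other hand G contains the 4-clique {d, e, g, h}. A clique must lie in a single bag of any decomposition, so no decomposition can have width below 3. Hence tw(G) = 3 exactly.

Treewidth 3.
Bags: B1 = {e, f, g, h}  B2 = {d, e, g, h}  B3 = {a, d, e, h}  B4 = {b, e, g, h}  B5 = {c, d, e, h}
Tree: B1–B2, B2–B3, B1–B4, B2–B5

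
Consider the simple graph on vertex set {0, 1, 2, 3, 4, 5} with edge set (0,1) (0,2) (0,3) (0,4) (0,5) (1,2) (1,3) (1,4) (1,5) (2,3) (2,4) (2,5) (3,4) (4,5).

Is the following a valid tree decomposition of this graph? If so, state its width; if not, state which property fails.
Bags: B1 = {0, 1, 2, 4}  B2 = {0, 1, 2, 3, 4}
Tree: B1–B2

A tree decomposition must satisfy three properties: every vertex lies in some bag; for every edge, both endpoints lie together in some bag; and for every vertex, the bags containing it form a connected subtree. Here vertex 5 appears in no bag, so the decomposition is invalid.

No — vertex 5 appears in no bag.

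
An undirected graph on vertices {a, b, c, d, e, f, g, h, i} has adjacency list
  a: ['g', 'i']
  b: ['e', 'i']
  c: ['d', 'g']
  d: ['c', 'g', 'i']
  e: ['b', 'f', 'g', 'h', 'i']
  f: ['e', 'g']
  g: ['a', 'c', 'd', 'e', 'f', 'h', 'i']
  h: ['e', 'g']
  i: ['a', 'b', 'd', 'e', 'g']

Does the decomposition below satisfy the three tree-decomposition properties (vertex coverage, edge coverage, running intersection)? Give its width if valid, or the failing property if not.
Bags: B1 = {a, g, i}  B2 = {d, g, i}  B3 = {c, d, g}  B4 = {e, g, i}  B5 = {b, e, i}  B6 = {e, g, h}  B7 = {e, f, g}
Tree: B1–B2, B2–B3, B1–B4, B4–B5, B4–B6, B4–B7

Yes; width 2.

Every vertex of G appears in some bag (union = {a, b, c, d, e, f, g, h, i}); every edge is covered by a bag; and for each vertex v the set of bags containing v is connected in the bag tree. The decomposition is therefore valid. The largest bag has 3 vertices, so the width is 2.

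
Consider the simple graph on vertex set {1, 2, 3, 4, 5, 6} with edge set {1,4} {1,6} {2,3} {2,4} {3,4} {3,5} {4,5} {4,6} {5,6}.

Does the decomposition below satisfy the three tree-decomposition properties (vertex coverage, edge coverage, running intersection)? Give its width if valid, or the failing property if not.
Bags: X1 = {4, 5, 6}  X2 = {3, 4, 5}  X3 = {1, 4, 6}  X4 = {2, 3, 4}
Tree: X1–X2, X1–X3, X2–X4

Every vertex of G appears in some bag (union = {1, 2, 3, 4, 5, 6}); every edge is covered by a bag; and for each vertex v the set of bags containing v is connected in the bag tree. The decomposition is therefore valid. The largest bag has 3 vertices, so the width is 2.

Yes; width 2.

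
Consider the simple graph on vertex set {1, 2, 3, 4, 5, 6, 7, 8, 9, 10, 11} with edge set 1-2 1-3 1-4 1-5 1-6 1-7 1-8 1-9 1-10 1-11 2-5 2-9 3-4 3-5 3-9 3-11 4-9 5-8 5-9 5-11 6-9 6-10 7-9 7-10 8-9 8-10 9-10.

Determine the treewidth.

A width-3 tree decomposition is:
Bags: B1 = {1, 2, 5, 9}  B2 = {1, 3, 5, 9}  B3 = {1, 5, 8, 9}  B4 = {1, 8, 9, 10}  B5 = {1, 7, 9, 10}  B6 = {1, 3, 4, 9}  B7 = {1, 3, 5, 11}  B8 = {1, 6, 9, 10}
Tree: B1–B2, B1–B3, B3–B4, B4–B5, B2–B6, B2–B7, B5–B8
The largest bag has 4 vertices, giving width 3; this decomposition certifies tw(G) ≤ 3. Conversely, {1, 3, 4, 9} is a clique of size 4, and the vertices of any clique must share a bag in every tree decomposition; so some bag has ≥ 4 vertices and tw(G) ≥ 3. Hence tw(G) = 3 exactly.

3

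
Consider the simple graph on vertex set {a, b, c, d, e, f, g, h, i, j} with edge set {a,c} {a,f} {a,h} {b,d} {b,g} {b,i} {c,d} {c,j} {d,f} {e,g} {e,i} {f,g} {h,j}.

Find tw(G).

A width-2 tree decomposition is:
Bags: B1 = {a, h, j}  B2 = {a, c, j}  B3 = {a, c, f}  B4 = {c, d, f}  B5 = {d, f, g}  B6 = {b, d, g}  B7 = {b, e, g}  B8 = {b, e, i}
Tree: B1–B2, B2–B3, B3–B4, B4–B5, B5–B6, B6–B7, B7–B8
Every bag has size at most 3, so the width is 3 − 1 = 2 and tw(G) ≤ 2. The edges h–j–c–a–h form a cycle, so G is not a tree and its treewidth is at least 2. The upper and lower bounds meet at 2, so that is the treewidth.

2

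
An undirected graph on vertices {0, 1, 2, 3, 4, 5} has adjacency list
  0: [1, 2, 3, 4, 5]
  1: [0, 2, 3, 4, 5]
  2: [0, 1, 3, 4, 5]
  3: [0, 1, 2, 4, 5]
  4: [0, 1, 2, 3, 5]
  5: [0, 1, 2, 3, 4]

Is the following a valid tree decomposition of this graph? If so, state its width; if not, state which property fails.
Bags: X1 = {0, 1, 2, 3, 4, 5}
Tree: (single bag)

Yes; width 5.

Vertex coverage: the bags together contain {0, 1, 2, 3, 4, 5}, the full vertex set. Edge coverage: each edge of G has both endpoints in at least one bag. Running intersection: for every vertex, the bags containing it form a connected subtree. All three properties hold, so this is a valid tree decomposition of width max|bag| − 1 = 5, and hence tw(G) ≤ 5.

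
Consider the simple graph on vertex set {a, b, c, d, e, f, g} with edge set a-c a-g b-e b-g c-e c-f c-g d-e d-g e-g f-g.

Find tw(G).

2

A width-2 tree decomposition is:
Bags: B1 = {c, f, g}  B2 = {a, c, g}  B3 = {c, e, g}  B4 = {b, e, g}  B5 = {d, e, g}
Tree: B1–B2, B2–B3, B3–B4, B3–B5
The largest bag has 3 vertices, giving width 2; this decomposition certifies tw(G) ≤ 2. Conversely, {d, e, g} is a clique of size 3, and the vertices of any clique must share a bag in every tree decomposition; so some bag has ≥ 3 vertices and tw(G) ≥ 2. The upper and lower bounds meet at 2, so that is the treewidth.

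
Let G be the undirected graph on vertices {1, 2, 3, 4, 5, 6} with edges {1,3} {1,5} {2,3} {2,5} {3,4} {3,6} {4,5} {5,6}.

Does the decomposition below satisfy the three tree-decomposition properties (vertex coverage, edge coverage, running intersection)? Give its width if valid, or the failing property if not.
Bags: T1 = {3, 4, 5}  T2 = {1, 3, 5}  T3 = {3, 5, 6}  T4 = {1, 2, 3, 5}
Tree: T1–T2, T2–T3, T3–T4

No — bags containing vertex 1 are not connected in the tree.

A tree decomposition must satisfy three properties: every vertex lies in some bag; for every edge, both endpoints lie together in some bag; and for every vertex, the bags containing it form a connected subtree. Here bags containing vertex 1 are not connected in the tree, so the decomposition is invalid.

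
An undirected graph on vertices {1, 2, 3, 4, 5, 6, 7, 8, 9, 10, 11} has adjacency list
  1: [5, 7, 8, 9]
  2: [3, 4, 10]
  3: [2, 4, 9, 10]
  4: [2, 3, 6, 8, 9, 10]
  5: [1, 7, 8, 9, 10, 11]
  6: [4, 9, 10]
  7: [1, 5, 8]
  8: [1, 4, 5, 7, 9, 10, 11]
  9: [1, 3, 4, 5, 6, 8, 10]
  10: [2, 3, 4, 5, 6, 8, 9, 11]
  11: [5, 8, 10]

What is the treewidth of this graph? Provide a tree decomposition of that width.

Every bag has size at most 4, so the width is 4 − 1 = 3 and tw(G) ≤ 3. Conversely, {1, 5, 8, 9} is a clique of size 4, and the vertices of any clique must share a bag in every tree decomposition; so some bag has ≥ 4 vertices and tw(G) ≥ 3. The upper and lower bounds meet at 3, so that is the treewidth.

Treewidth 3.
Bags: B1 = {3, 4, 9, 10}  B2 = {4, 8, 9, 10}  B3 = {4, 6, 9, 10}  B4 = {5, 8, 9, 10}  B5 = {1, 5, 8, 9}  B6 = {1, 5, 7, 8}  B7 = {5, 8, 10, 11}  B8 = {2, 3, 4, 10}
Tree: B1–B2, B1–B3, B2–B4, B4–B5, B5–B6, B4–B7, B1–B8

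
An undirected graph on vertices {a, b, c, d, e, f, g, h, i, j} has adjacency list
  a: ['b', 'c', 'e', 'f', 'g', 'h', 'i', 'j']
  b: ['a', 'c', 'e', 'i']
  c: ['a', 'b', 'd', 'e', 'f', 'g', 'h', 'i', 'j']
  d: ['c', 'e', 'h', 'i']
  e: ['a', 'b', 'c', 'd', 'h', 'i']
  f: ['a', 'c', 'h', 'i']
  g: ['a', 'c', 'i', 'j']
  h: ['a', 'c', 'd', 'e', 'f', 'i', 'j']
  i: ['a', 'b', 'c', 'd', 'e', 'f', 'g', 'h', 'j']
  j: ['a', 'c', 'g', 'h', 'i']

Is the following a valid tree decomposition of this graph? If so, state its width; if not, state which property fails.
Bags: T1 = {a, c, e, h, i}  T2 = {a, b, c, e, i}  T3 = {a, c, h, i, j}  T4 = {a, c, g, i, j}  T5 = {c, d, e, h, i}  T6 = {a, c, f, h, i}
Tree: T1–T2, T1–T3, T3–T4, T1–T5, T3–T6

Every vertex of G appears in some bag (union = {a, b, c, d, e, f, g, h, i, j}); every edge is covered by a bag; and for each vertex v the set of bags containing v is connected in the bag tree. The decomposition is therefore valid. The largest bag has 5 vertices, so the width is 4.

Yes; width 4.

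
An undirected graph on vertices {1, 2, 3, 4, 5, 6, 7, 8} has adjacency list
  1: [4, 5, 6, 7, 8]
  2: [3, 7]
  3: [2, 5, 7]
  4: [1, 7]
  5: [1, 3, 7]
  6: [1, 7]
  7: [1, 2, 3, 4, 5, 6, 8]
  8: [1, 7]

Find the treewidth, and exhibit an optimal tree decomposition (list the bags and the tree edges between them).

Treewidth 2.
Bags: B1 = {1, 5, 7}  B2 = {1, 6, 7}  B3 = {1, 7, 8}  B4 = {3, 5, 7}  B5 = {1, 4, 7}  B6 = {2, 3, 7}
Tree: B1–B2, B2–B3, B1–B4, B1–B5, B4–B6

The largest bag has 3 vertices, giving width 2; this decomposition certifies tw(G) ≤ 2. Conversely, {1, 7, 8} is a clique of size 3, and the vertices of any clique must share a bag in every tree decomposition; so some bag has ≥ 3 vertices and tw(G) ≥ 2. Therefore the treewidth is 2.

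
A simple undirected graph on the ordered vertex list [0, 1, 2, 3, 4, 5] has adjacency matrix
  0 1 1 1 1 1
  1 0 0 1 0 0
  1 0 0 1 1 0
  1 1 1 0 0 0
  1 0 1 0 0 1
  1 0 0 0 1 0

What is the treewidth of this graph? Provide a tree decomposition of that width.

Treewidth 2.
Bags: B1 = {0, 2, 4}  B2 = {0, 4, 5}  B3 = {0, 2, 3}  B4 = {0, 1, 3}
Tree: B1–B2, B1–B3, B3–B4

Each bag holds 3 vertices, so the decomposition has width 2, which upper-bounds the treewidth. For the lower bound, the 3 vertices {0, 1, 3} are pairwise adjacent, and any tree decomposition puts a clique entirely inside one bag — forcing width ≥ 2. Therefore the treewidth is 2.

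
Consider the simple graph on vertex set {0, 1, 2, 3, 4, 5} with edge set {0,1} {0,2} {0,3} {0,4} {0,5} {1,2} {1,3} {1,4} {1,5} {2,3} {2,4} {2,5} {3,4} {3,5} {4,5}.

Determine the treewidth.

A width-5 tree decomposition is:
Bags: B1 = {0, 1, 2, 3, 4, 5}
Tree: (single bag)
A single bag containing all 6 vertices is trivially a valid decomposition of width 5. For the lower bound, the 6 vertices {0, 1, 2, 3, 4, 5} are pairwise adjacent, and any tree decomposition puts a clique entirely inside one bag — forcing width ≥ 5. Therefore the treewidth is 5.

5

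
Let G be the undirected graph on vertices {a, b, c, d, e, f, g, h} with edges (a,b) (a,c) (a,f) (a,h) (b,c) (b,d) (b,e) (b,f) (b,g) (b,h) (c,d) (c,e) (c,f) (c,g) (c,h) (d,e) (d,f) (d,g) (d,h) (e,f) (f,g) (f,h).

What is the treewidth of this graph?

A width-4 tree decomposition is:
Bags: B1 = {b, c, d, f, h}  B2 = {a, b, c, f, h}  B3 = {b, c, d, e, f}  B4 = {b, c, d, f, g}
Tree: B1–B2, B1–B3, B1–B4
The largest bag has 5 vertices, giving width 4; this decomposition certifies tw(G) ≤ 4. Conversely, {b, c, d, f, g} is a clique of size 5, and the vertices of any clique must share a bag in every tree decomposition; so some bag has ≥ 5 vertices and tw(G) ≥ 4. Therefore the treewidth is 4.

4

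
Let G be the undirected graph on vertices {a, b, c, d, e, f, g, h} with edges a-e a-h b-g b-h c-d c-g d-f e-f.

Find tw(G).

A width-2 tree decomposition is:
Bags: B1 = {a, b, h}  B2 = {a, b, g}  B3 = {a, c, g}  B4 = {a, c, d}  B5 = {a, d, f}  B6 = {a, e, f}
Tree: B1–B2, B2–B3, B3–B4, B4–B5, B5–B6
The largest bag has 3 vertices, giving width 2; this decomposition certifies tw(G) ≤ 2. For the lower bound, G contains the cycle a–h–b–g–c–d–f–e–a, so G is not a forest; only forests have treewidth ≤ 1, hence tw(G) ≥ 2. Combining the bounds, tw(G) = 2.

2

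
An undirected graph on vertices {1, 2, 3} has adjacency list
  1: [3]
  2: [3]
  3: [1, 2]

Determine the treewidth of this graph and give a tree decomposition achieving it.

Every bag has size at most 2, so the width is 2 − 1 = 1 and tw(G) ≤ 1. Any graph with an edge has treewidth ≥ 1, and G has the edge 1–3. Therefore the treewidth is 1.

Treewidth 1.
Bags: B1 = {1, 3}  B2 = {2, 3}
Tree: B1–B2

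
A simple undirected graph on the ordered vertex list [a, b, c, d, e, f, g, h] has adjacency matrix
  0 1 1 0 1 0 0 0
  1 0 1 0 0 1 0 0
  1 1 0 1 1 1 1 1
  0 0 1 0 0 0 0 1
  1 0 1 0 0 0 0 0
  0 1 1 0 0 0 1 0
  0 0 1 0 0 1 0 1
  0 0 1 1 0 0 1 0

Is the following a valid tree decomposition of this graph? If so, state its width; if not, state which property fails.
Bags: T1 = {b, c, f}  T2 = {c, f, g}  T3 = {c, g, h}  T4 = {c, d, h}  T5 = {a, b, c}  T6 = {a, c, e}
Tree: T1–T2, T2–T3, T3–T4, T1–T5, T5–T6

Checking the three conditions: (i) the bags cover all of {a, b, c, d, e, f, g, h}; (ii) for each edge, some bag contains both endpoints; (iii) the bags containing any fixed vertex form a subtree. All hold, so the decomposition is valid with width 3 − 1 = 2.

Yes; width 2.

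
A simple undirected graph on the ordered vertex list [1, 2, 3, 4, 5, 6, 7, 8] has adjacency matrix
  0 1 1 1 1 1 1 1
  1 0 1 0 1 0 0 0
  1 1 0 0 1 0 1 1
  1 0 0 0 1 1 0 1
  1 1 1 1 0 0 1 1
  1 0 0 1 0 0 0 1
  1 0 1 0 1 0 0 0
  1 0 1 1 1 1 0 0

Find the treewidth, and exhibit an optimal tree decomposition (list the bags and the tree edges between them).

Treewidth 3.
Bags: B1 = {1, 4, 5, 8}  B2 = {1, 3, 5, 8}  B3 = {1, 3, 5, 7}  B4 = {1, 4, 6, 8}  B5 = {1, 2, 3, 5}
Tree: B1–B2, B2–B3, B1–B4, B2–B5

Each bag holds 4 vertices, so the decomposition has width 3, which upper-bounds the treewidth. Conversely, {1, 3, 5, 8} is a clique of size 4, and the vertices of any clique must share a bag in every tree decomposition; so some bag has ≥ 4 vertices and tw(G) ≥ 3. The upper and lower bounds meet at 3, so that is the treewidth.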